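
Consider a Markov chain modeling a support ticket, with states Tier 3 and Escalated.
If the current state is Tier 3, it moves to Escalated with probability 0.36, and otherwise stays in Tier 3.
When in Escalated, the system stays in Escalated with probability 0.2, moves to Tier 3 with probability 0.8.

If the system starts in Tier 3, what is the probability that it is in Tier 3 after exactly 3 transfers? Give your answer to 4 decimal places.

0.6884

Propagate the distribution vector 3 transfers from Tier 3.
After 0 transfers: (1.0000, 0.0000)
After 1 transfer: (0.6400, 0.3600)
After 2 transfers: (0.6976, 0.3024)
After 3 transfers: (0.6884, 0.3116)
P(in Tier 3 after 3 transfers) = 0.6884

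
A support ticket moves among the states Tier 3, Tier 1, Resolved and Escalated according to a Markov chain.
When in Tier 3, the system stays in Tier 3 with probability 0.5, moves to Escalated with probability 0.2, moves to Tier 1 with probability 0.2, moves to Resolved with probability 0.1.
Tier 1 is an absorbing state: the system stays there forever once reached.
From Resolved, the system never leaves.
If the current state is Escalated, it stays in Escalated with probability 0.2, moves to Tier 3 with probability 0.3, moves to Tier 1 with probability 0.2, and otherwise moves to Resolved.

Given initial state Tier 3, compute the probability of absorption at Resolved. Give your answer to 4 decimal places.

0.4118

Let h(s) be the probability of absorption at Resolved starting from transient state s. Then h(Resolved) = 1 and h(Tier 1) = 0. By first-step analysis:
h(Tier 3) = 0.5·h(Tier 3) + 0.2·0 + 0.1·1 + 0.2·h(Escalated)
h(Escalated) = 0.3·h(Tier 3) + 0.2·0 + 0.3·1 + 0.2·h(Escalated)
Solving: h(Tier 3) = 0.4118, h(Escalated) = 0.5294.
Starting from Tier 3, the probability is 0.4118.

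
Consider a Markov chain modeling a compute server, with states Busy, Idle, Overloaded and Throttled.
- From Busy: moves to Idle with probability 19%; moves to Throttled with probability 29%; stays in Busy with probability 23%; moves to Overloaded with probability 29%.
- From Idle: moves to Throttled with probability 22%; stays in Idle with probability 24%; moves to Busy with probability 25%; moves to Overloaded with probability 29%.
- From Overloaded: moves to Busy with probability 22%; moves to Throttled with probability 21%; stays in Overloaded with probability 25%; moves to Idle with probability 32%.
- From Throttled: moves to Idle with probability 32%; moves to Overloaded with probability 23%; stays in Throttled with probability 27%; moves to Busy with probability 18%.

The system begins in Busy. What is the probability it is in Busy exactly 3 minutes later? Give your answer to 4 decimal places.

0.2205

Propagate the distribution vector 3 minutes from Busy.
After 0 minutes: (1.0000, 0.0000, 0.0000, 0.0000)
After 1 minute: (0.2300, 0.1900, 0.2900, 0.2900)
After 2 minutes: (0.2164, 0.2749, 0.2610, 0.2477)
After 3 minutes: (0.2205, 0.2699, 0.2647, 0.2449)
P(in Busy after 3 minutes) = 0.2205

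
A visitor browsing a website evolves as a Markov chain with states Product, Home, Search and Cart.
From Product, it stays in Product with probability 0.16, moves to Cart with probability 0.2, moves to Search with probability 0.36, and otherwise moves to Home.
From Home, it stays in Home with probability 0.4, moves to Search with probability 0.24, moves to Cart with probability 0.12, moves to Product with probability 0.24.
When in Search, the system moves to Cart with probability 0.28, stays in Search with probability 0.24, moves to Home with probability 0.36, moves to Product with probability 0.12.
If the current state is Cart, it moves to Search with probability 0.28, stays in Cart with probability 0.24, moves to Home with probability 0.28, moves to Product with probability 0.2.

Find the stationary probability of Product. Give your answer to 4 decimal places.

Let the stationary distribution be π with π = πP and π_1 + π_2 + π_3 + π_4 = 1.
π_1 = 0.16·π_1 + 0.24·π_2 + 0.12·π_3 + 0.2·π_4
π_2 = 0.28·π_1 + 0.4·π_2 + 0.36·π_3 + 0.28·π_4
π_3 = 0.36·π_1 + 0.24·π_2 + 0.24·π_3 + 0.28·π_4
Solving with the normalization constraint gives π = (0.1847, 0.3428, 0.2703, 0.2023).
So the stationary probability of Product is 0.1847.

0.1847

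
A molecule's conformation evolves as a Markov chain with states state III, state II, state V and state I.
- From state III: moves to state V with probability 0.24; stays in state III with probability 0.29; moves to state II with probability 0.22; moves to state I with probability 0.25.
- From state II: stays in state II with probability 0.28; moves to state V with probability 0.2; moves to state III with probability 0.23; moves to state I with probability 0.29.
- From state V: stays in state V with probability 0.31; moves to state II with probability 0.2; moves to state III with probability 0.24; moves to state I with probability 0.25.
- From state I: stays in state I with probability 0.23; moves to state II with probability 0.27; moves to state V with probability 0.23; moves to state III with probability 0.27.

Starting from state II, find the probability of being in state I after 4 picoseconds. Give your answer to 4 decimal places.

0.2546

Propagate the distribution vector 4 picoseconds from state II.
After 0 picoseconds: (0.0000, 1.0000, 0.0000, 0.0000)
After 1 picosecond: (0.2300, 0.2800, 0.2000, 0.2900)
After 2 picoseconds: (0.2574, 0.2473, 0.2399, 0.2554)
After 3 picoseconds: (0.2581, 0.2428, 0.2443, 0.2548)
After 4 picoseconds: (0.2581, 0.2424, 0.2448, 0.2546)
P(in state I after 4 picoseconds) = 0.2546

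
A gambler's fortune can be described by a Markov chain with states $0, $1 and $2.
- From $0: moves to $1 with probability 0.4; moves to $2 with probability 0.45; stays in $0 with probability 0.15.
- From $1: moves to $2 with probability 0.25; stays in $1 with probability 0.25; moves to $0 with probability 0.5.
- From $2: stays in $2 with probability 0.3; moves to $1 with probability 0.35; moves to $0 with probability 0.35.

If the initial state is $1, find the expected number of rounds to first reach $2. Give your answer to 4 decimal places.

Let t(s) be the expected number of rounds to first reach $2 from state s, with t($2) = 0. Conditioning on the first round:
t($0) = 1 + 0.15·t($0) + 0.4·t($1)
t($1) = 1 + 0.5·t($0) + 0.25·t($1)
Solving: t($0) = 2.6286, t($1) = 3.0857.
Expected rounds from $1 to $2: 3.0857.

3.0857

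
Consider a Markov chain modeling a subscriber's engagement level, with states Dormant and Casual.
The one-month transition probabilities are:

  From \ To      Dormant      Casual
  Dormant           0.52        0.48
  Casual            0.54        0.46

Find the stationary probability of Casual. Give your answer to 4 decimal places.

0.4706

Let the stationary distribution be π with π = πP and π_1 + π_2 = 1.
π_1 = 0.52·π_1 + 0.54·π_2
Solving with the normalization constraint gives π = (0.5294, 0.4706).
So the stationary probability of Casual is 0.4706.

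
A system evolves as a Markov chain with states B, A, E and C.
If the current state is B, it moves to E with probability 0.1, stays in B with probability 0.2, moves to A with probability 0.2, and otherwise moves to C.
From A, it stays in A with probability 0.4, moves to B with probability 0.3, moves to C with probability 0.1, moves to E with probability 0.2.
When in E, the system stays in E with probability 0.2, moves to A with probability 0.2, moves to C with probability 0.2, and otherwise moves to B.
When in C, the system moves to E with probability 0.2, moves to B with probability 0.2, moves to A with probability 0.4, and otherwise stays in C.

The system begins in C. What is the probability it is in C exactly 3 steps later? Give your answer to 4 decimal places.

Propagate the distribution vector 3 steps from C.
After 0 steps: (0.0000, 0.0000, 0.0000, 1.0000)
After 1 step: (0.2000, 0.4000, 0.2000, 0.2000)
After 2 steps: (0.2800, 0.3200, 0.1800, 0.2200)
After 3 steps: (0.2680, 0.3080, 0.1720, 0.2520)
P(in C after 3 steps) = 0.2520

0.2520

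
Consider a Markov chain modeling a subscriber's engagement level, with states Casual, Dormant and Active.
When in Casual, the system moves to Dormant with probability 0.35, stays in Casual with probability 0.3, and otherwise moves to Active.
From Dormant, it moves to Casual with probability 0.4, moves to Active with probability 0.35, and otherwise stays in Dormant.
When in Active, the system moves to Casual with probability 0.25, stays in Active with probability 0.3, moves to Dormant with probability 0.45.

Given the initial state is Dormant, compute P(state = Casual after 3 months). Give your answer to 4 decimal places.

0.3194

Propagate the distribution vector 3 months from Dormant.
After 0 months: (0.0000, 1.0000, 0.0000)
After 1 month: (0.4000, 0.2500, 0.3500)
After 2 months: (0.3075, 0.3600, 0.3325)
After 3 months: (0.3194, 0.3473, 0.3334)
P(in Casual after 3 months) = 0.3194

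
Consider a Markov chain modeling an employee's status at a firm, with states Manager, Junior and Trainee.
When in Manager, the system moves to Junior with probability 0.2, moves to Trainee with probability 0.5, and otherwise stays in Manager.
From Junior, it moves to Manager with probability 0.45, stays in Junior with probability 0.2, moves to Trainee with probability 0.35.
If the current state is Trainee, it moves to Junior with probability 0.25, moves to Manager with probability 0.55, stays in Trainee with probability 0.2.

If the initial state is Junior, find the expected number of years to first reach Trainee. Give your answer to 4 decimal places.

2.4468

Let t(s) be the expected number of years to first reach Trainee from state s, with t(Trainee) = 0. Conditioning on the first year:
t(Manager) = 1 + 0.3·t(Manager) + 0.2·t(Junior)
t(Junior) = 1 + 0.45·t(Manager) + 0.2·t(Junior)
Solving: t(Manager) = 2.1277, t(Junior) = 2.4468.
Expected years from Junior to Trainee: 2.4468.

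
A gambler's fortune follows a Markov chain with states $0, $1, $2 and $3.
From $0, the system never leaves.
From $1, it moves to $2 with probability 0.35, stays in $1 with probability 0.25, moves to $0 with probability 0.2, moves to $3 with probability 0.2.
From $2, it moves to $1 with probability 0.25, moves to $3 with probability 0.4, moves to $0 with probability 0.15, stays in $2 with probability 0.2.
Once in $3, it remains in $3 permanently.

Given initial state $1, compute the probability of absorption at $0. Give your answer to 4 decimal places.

0.4146

Let h(s) be the probability of absorption at $0 starting from transient state s. Then h($0) = 1 and h($3) = 0. By first-step analysis:
h($1) = 0.2·1 + 0.25·h($1) + 0.35·h($2) + 0.2·0
h($2) = 0.15·1 + 0.25·h($1) + 0.2·h($2) + 0.4·0
Solving: h($1) = 0.4146, h($2) = 0.3171.
Starting from $1, the probability is 0.4146.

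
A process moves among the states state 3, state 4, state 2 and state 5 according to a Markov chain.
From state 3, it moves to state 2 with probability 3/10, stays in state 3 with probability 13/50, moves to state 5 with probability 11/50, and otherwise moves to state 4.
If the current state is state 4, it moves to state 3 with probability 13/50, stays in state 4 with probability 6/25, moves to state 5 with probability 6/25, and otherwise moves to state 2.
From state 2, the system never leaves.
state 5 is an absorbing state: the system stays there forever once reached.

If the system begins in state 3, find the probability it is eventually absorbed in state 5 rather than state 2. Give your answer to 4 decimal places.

0.4355

Let h(s) be the probability of absorption at state 5 starting from transient state s. Then h(state 5) = 1 and h(state 2) = 0. By first-step analysis:
h(state 3) = 0.26·h(state 3) + 0.22·h(state 4) + 0.3·0 + 0.22·1
h(state 4) = 0.26·h(state 3) + 0.24·h(state 4) + 0.26·0 + 0.24·1
Solving: h(state 3) = 0.4355, h(state 4) = 0.4648.
Starting from state 3, the probability is 0.4355.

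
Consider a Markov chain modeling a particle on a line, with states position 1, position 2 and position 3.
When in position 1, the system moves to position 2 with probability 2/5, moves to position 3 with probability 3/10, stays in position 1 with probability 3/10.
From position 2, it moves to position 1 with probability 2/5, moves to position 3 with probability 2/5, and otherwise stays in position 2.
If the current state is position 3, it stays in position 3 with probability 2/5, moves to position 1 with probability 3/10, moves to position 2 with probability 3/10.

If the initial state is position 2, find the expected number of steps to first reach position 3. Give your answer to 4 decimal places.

Let t(s) be the expected number of steps to first reach position 3 from state s, with t(position 3) = 0. Conditioning on the first step:
t(position 1) = 1 + 0.3·t(position 1) + 0.4·t(position 2)
t(position 2) = 1 + 0.4·t(position 1) + 0.2·t(position 2)
Solving: t(position 1) = 3.0000, t(position 2) = 2.7500.
Expected steps from position 2 to position 3: 2.7500.

2.7500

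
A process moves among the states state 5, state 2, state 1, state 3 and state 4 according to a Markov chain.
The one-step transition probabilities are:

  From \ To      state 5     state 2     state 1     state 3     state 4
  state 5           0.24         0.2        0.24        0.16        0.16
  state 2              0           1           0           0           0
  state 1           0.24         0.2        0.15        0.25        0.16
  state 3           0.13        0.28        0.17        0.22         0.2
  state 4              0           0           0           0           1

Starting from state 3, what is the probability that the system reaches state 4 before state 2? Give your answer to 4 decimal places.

0.4246

Let h(s) be the probability of absorption at state 4 starting from transient state s. Then h(state 4) = 1 and h(state 2) = 0. By first-step analysis:
h(state 5) = 0.24·h(state 5) + 0.2·0 + 0.24·h(state 1) + 0.16·h(state 3) + 0.16·1
h(state 1) = 0.24·h(state 5) + 0.2·0 + 0.15·h(state 1) + 0.25·h(state 3) + 0.16·1
h(state 3) = 0.13·h(state 5) + 0.28·0 + 0.17·h(state 1) + 0.22·h(state 3) + 0.2·1
Solving: h(state 5) = 0.4378, h(state 1) = 0.4367, h(state 3) = 0.4246.
Starting from state 3, the probability is 0.4246.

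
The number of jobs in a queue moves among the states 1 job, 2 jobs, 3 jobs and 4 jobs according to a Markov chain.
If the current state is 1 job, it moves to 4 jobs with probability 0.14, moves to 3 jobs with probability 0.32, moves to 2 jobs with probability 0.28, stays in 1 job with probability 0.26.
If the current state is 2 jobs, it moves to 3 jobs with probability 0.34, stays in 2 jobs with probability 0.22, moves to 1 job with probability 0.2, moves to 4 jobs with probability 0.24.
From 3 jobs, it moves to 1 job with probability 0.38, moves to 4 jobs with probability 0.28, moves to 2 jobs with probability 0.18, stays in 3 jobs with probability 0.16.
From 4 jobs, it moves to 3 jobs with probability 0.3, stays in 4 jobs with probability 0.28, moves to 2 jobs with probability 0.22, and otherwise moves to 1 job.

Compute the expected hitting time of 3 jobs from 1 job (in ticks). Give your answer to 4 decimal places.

3.1131

Let t(s) be the expected number of ticks to first reach 3 jobs from state s, with t(3 jobs) = 0. Conditioning on the first tick:
t(1 job) = 1 + 0.26·t(1 job) + 0.28·t(2 jobs) + 0.14·t(4 jobs)
t(2 jobs) = 1 + 0.2·t(1 job) + 0.22·t(2 jobs) + 0.24·t(4 jobs)
t(4 jobs) = 1 + 0.2·t(1 job) + 0.22·t(2 jobs) + 0.28·t(4 jobs)
Solving: t(1 job) = 3.1131, t(2 jobs) = 3.0616, t(4 jobs) = 3.1891.
Expected ticks from 1 job to 3 jobs: 3.1131.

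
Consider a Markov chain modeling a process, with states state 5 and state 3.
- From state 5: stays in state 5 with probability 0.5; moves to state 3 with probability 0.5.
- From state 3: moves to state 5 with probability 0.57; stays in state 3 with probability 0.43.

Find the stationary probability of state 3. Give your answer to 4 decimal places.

Let the stationary distribution be π with π = πP and π_1 + π_2 = 1.
π_1 = 0.5·π_1 + 0.57·π_2
Solving with the normalization constraint gives π = (0.5327, 0.4673).
So the stationary probability of state 3 is 0.4673.

0.4673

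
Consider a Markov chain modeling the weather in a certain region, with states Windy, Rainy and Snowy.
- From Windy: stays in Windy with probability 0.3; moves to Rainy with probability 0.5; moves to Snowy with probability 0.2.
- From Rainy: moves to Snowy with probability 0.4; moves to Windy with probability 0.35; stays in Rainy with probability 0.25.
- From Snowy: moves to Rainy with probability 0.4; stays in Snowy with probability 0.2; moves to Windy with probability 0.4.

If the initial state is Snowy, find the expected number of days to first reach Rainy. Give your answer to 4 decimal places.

2.2917

Let t(s) be the expected number of days to first reach Rainy from state s, with t(Rainy) = 0. Conditioning on the first day:
t(Windy) = 1 + 0.3·t(Windy) + 0.2·t(Snowy)
t(Snowy) = 1 + 0.4·t(Windy) + 0.2·t(Snowy)
Solving: t(Windy) = 2.0833, t(Snowy) = 2.2917.
Expected days from Snowy to Rainy: 2.2917.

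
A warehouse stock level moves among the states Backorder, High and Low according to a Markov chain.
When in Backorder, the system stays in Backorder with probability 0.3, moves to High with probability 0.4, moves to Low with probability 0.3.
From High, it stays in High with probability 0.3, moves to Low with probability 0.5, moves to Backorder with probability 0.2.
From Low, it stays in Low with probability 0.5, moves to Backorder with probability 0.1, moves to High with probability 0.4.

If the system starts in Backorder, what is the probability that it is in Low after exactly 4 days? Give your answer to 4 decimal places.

0.4648

Propagate the distribution vector 4 days from Backorder.
After 0 days: (1.0000, 0.0000, 0.0000)
After 1 day: (0.3000, 0.4000, 0.3000)
After 2 days: (0.2000, 0.3600, 0.4400)
After 3 days: (0.1760, 0.3640, 0.4600)
After 4 days: (0.1716, 0.3636, 0.4648)
P(in Low after 4 days) = 0.4648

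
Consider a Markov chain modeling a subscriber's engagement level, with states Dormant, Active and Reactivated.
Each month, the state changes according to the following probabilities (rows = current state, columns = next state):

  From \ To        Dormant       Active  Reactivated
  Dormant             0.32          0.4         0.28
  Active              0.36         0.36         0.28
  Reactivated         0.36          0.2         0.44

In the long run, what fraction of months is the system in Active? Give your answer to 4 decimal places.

Let the stationary distribution be π with π = πP and π_1 + π_2 + π_3 = 1.
π_1 = 0.32·π_1 + 0.36·π_2 + 0.36·π_3
π_2 = 0.4·π_1 + 0.36·π_2 + 0.2·π_3
Solving with the normalization constraint gives π = (0.3462, 0.3205, 0.3333).
So the stationary probability of Active is 0.3205.

0.3205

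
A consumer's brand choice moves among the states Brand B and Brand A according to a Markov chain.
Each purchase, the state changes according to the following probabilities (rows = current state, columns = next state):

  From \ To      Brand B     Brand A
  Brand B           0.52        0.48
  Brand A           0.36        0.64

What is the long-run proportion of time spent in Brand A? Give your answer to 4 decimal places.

Let the stationary distribution be π with π = πP and π_1 + π_2 = 1.
π_1 = 0.52·π_1 + 0.36·π_2
Solving with the normalization constraint gives π = (0.4286, 0.5714).
So the stationary probability of Brand A is 0.5714.

0.5714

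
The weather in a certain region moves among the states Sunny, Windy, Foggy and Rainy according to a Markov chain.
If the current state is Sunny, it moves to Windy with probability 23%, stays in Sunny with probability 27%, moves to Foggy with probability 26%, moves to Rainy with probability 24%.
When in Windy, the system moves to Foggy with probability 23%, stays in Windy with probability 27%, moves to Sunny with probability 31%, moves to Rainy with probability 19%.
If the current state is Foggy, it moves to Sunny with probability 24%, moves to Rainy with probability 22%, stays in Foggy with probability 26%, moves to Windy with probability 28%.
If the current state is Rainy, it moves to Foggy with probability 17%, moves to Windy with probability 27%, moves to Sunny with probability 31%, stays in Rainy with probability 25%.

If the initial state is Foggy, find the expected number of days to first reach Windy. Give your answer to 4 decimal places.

3.7812

Let t(s) be the expected number of days to first reach Windy from state s, with t(Windy) = 0. Conditioning on the first day:
t(Sunny) = 1 + 0.27·t(Sunny) + 0.26·t(Foggy) + 0.24·t(Rainy)
t(Foggy) = 1 + 0.24·t(Sunny) + 0.26·t(Foggy) + 0.22·t(Rainy)
t(Rainy) = 1 + 0.31·t(Sunny) + 0.17·t(Foggy) + 0.25·t(Rainy)
Solving: t(Sunny) = 3.9772, t(Foggy) = 3.7812, t(Rainy) = 3.8343.
Expected days from Foggy to Windy: 3.7812.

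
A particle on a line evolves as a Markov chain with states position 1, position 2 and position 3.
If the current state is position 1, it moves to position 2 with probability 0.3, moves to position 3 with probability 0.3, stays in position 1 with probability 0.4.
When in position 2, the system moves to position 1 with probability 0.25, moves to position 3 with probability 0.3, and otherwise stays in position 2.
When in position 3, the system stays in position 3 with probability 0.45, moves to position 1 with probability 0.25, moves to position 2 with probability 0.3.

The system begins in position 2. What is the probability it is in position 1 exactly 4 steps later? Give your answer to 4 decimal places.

Propagate the distribution vector 4 steps from position 2.
After 0 steps: (0.0000, 1.0000, 0.0000)
After 1 step: (0.2500, 0.4500, 0.3000)
After 2 steps: (0.2875, 0.3675, 0.3450)
After 3 steps: (0.2931, 0.3551, 0.3518)
After 4 steps: (0.2940, 0.3533, 0.3528)
P(in position 1 after 4 steps) = 0.2940

0.2940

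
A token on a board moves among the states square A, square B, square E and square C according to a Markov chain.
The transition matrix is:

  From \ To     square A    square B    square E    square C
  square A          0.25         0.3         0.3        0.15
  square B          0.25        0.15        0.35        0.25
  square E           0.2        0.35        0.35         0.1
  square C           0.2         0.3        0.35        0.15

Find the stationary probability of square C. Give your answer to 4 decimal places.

0.1606

Let the stationary distribution be π with π = πP and π_1 + π_2 + π_3 + π_4 = 1.
π_1 = 0.25·π_1 + 0.25·π_2 + 0.2·π_3 + 0.2·π_4
π_2 = 0.3·π_1 + 0.15·π_2 + 0.35·π_3 + 0.3·π_4
π_3 = 0.3·π_1 + 0.35·π_2 + 0.35·π_3 + 0.35·π_4
Solving with the normalization constraint gives π = (0.2250, 0.2756, 0.3387, 0.1606).
So the stationary probability of square C is 0.1606.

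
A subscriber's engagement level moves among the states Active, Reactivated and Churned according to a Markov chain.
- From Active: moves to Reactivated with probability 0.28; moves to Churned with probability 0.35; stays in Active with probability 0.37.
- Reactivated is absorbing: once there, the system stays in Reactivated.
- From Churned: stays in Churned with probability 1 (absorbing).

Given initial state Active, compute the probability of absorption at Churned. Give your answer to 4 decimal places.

Let h(s) be the probability of absorption at Churned starting from transient state s. Then h(Churned) = 1 and h(Reactivated) = 0. By first-step analysis:
h(Active) = 0.37·h(Active) + 0.28·0 + 0.35·1
Solving: h(Active) = 0.5556.
Starting from Active, the probability is 0.5556.

0.5556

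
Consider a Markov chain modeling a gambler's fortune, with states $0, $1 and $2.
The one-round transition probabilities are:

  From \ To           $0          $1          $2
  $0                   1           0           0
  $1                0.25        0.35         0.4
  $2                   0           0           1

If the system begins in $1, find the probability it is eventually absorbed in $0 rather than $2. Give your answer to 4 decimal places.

Let h(s) be the probability of absorption at $0 starting from transient state s. Then h($0) = 1 and h($2) = 0. By first-step analysis:
h($1) = 0.25·1 + 0.35·h($1) + 0.4·0
Solving: h($1) = 0.3846.
Starting from $1, the probability is 0.3846.

0.3846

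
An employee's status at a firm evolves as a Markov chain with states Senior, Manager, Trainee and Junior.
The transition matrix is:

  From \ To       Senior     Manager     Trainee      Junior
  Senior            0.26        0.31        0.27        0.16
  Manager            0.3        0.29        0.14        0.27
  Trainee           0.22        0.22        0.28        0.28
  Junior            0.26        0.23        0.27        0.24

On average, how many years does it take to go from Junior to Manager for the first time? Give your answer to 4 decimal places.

Let t(s) be the expected number of years to first reach Manager from state s, with t(Manager) = 0. Conditioning on the first year:
t(Senior) = 1 + 0.26·t(Senior) + 0.27·t(Trainee) + 0.16·t(Junior)
t(Trainee) = 1 + 0.22·t(Senior) + 0.28·t(Trainee) + 0.28·t(Junior)
t(Junior) = 1 + 0.26·t(Senior) + 0.27·t(Trainee) + 0.24·t(Junior)
Solving: t(Senior) = 3.7217, t(Trainee) = 4.0992, t(Junior) = 4.0453.
Expected years from Junior to Manager: 4.0453.

4.0453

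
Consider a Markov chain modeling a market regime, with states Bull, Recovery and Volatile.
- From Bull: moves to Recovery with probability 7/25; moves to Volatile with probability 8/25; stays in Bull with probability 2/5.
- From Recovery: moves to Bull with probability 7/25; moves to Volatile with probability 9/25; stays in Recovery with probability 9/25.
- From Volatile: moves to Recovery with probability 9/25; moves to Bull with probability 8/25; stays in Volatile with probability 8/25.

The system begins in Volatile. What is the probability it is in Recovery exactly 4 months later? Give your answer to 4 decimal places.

Propagate the distribution vector 4 months from Volatile.
After 0 months: (0.0000, 0.0000, 1.0000)
After 1 month: (0.3200, 0.3600, 0.3200)
After 2 months: (0.3312, 0.3344, 0.3344)
After 3 months: (0.3331, 0.3335, 0.3334)
After 4 months: (0.3333, 0.3334, 0.3333)
P(in Recovery after 4 months) = 0.3334

0.3334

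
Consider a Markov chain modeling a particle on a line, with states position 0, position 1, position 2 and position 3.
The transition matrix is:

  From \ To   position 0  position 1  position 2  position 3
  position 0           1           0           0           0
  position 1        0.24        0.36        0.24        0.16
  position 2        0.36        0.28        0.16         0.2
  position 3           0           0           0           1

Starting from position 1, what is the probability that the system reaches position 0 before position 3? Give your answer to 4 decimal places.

Let h(s) be the probability of absorption at position 0 starting from transient state s. Then h(position 0) = 1 and h(position 3) = 0. By first-step analysis:
h(position 1) = 0.24·1 + 0.36·h(position 1) + 0.24·h(position 2) + 0.16·0
h(position 2) = 0.36·1 + 0.28·h(position 1) + 0.16·h(position 2) + 0.2·0
Solving: h(position 1) = 0.6122, h(position 2) = 0.6327.
Starting from position 1, the probability is 0.6122.

0.6122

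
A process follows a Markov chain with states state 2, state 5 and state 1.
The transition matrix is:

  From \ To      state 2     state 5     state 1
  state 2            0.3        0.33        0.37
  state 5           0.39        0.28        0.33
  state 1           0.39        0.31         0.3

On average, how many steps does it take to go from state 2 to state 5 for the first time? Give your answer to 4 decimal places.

Let t(s) be the expected number of steps to first reach state 5 from state s, with t(state 5) = 0. Conditioning on the first step:
t(state 2) = 1 + 0.3·t(state 2) + 0.37·t(state 1)
t(state 1) = 1 + 0.39·t(state 2) + 0.3·t(state 1)
Solving: t(state 2) = 3.0952, t(state 1) = 3.1530.
Expected steps from state 2 to state 5: 3.0952.

3.0952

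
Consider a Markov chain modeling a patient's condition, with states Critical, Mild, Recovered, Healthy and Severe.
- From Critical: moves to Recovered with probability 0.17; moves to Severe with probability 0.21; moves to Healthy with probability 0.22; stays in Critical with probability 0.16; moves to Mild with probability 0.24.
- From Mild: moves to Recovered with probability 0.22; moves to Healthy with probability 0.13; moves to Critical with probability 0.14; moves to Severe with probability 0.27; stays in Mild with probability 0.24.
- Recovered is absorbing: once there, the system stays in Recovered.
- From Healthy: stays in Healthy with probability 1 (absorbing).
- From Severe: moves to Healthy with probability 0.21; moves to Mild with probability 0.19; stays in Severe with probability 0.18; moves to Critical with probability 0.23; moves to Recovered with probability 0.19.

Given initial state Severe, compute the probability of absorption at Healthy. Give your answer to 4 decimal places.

Let h(s) be the probability of absorption at Healthy starting from transient state s. Then h(Healthy) = 1 and h(Recovered) = 0. By first-step analysis:
h(Critical) = 0.16·h(Critical) + 0.24·h(Mild) + 0.17·0 + 0.22·1 + 0.21·h(Severe)
h(Mild) = 0.14·h(Critical) + 0.24·h(Mild) + 0.22·0 + 0.13·1 + 0.27·h(Severe)
h(Severe) = 0.23·h(Critical) + 0.19·h(Mild) + 0.19·0 + 0.21·1 + 0.18·h(Severe)
Solving: h(Critical) = 0.5149, h(Mild) = 0.4448, h(Severe) = 0.5036.
Starting from Severe, the probability is 0.5036.

0.5036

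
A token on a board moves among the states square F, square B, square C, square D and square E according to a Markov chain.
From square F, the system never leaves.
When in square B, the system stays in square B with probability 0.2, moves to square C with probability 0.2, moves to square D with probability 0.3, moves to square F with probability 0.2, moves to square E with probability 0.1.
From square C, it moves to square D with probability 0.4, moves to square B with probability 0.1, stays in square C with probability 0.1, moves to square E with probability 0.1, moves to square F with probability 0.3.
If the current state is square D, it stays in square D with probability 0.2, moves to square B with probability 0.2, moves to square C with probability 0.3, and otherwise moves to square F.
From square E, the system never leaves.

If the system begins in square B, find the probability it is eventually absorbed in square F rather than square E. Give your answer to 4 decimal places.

0.7792

Let h(s) be the probability of absorption at square F starting from transient state s. Then h(square F) = 1 and h(square E) = 0. By first-step analysis:
h(square B) = 0.2·1 + 0.2·h(square B) + 0.2·h(square C) + 0.3·h(square D) + 0.1·0
h(square C) = 0.3·1 + 0.1·h(square B) + 0.1·h(square C) + 0.4·h(square D) + 0.1·0
h(square D) = 0.3·1 + 0.2·h(square B) + 0.3·h(square C) + 0.2·h(square D)
Solving: h(square B) = 0.7792, h(square C) = 0.8078, h(square D) = 0.8727.
Starting from square B, the probability is 0.7792.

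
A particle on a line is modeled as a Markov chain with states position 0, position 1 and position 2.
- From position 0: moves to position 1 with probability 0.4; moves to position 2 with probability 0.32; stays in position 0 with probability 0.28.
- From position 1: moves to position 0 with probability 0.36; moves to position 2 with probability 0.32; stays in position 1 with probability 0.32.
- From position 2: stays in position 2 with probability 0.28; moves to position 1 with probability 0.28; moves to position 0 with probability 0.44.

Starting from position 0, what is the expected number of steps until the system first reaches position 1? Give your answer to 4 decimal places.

2.7542

Let t(s) be the expected number of steps to first reach position 1 from state s, with t(position 1) = 0. Conditioning on the first step:
t(position 0) = 1 + 0.28·t(position 0) + 0.32·t(position 2)
t(position 2) = 1 + 0.44·t(position 0) + 0.28·t(position 2)
Solving: t(position 0) = 2.7542, t(position 2) = 3.0720.
Expected steps from position 0 to position 1: 2.7542.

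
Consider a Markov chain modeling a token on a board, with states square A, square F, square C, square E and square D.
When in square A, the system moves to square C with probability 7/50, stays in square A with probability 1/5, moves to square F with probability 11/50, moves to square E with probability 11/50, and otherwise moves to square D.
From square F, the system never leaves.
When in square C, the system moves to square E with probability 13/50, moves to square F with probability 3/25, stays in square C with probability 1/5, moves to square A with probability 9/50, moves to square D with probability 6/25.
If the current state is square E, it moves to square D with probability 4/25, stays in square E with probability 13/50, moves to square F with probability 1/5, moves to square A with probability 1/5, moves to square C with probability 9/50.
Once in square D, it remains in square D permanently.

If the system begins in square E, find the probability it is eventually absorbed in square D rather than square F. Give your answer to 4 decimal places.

Let h(s) be the probability of absorption at square D starting from transient state s. Then h(square D) = 1 and h(square F) = 0. By first-step analysis:
h(square A) = 0.2·h(square A) + 0.22·0 + 0.14·h(square C) + 0.22·h(square E) + 0.22·1
h(square C) = 0.18·h(square A) + 0.12·0 + 0.2·h(square C) + 0.26·h(square E) + 0.24·1
h(square E) = 0.2·h(square A) + 0.2·0 + 0.18·h(square C) + 0.26·h(square E) + 0.16·1
Solving: h(square A) = 0.5118, h(square C) = 0.5759, h(square E) = 0.4946.
Starting from square E, the probability is 0.4946.

0.4946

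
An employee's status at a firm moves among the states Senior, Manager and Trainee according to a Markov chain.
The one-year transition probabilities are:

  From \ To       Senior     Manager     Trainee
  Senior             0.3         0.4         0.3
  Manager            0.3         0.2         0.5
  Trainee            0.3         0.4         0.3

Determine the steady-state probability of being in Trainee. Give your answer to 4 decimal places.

0.3667

Let the stationary distribution be π with π = πP and π_1 + π_2 + π_3 = 1.
π_1 = 0.3·π_1 + 0.3·π_2 + 0.3·π_3
π_2 = 0.4·π_1 + 0.2·π_2 + 0.4·π_3
Solving with the normalization constraint gives π = (0.3000, 0.3333, 0.3667).
So the stationary probability of Trainee is 0.3667.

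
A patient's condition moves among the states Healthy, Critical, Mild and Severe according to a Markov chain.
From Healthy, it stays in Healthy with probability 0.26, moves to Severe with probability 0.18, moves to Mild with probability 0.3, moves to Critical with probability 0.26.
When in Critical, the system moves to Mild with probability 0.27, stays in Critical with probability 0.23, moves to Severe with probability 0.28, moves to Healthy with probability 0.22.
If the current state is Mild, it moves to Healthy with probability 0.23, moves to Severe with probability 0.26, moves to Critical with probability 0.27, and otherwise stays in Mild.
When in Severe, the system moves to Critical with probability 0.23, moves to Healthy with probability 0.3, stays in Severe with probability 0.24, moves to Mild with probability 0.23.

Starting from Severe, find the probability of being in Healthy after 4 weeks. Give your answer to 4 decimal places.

Propagate the distribution vector 4 weeks from Severe.
After 0 weeks: (0.0000, 0.0000, 0.0000, 1.0000)
After 1 week: (0.3000, 0.2300, 0.2300, 0.2400)
After 2 weeks: (0.2535, 0.2482, 0.2625, 0.2358)
After 3 weeks: (0.2516, 0.2481, 0.2603, 0.2400)
After 4 weeks: (0.2519, 0.2480, 0.2601, 0.2400)
P(in Healthy after 4 weeks) = 0.2519

0.2519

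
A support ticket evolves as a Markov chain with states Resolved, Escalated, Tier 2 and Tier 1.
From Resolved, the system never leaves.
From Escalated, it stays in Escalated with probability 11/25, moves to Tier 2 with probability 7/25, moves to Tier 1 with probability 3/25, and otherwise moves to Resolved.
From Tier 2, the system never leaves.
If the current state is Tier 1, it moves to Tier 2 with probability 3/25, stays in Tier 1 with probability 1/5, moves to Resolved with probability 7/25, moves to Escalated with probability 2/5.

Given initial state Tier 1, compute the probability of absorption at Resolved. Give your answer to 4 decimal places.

0.5520

Let h(s) be the probability of absorption at Resolved starting from transient state s. Then h(Resolved) = 1 and h(Tier 2) = 0. By first-step analysis:
h(Escalated) = 0.16·1 + 0.44·h(Escalated) + 0.28·0 + 0.12·h(Tier 1)
h(Tier 1) = 0.28·1 + 0.4·h(Escalated) + 0.12·0 + 0.2·h(Tier 1)
Solving: h(Escalated) = 0.4040, h(Tier 1) = 0.5520.
Starting from Tier 1, the probability is 0.5520.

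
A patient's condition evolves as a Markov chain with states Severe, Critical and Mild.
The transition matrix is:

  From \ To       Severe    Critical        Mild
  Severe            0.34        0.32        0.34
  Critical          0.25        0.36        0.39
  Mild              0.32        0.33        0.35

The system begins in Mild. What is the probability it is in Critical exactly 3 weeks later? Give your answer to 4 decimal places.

0.3371

Propagate the distribution vector 3 weeks from Mild.
After 0 weeks: (0.0000, 0.0000, 1.0000)
After 1 week: (0.3200, 0.3300, 0.3500)
After 2 weeks: (0.3033, 0.3367, 0.3600)
After 3 weeks: (0.3025, 0.3371, 0.3604)
P(in Critical after 3 weeks) = 0.3371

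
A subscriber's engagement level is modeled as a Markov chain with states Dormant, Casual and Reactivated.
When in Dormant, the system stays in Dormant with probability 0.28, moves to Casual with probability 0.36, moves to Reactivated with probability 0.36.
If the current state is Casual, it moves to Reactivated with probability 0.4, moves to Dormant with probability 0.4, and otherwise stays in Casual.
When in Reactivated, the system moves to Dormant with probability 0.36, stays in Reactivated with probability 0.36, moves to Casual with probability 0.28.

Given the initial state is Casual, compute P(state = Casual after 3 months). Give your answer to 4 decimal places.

0.2832

Propagate the distribution vector 3 months from Casual.
After 0 months: (0.0000, 1.0000, 0.0000)
After 1 month: (0.4000, 0.2000, 0.4000)
After 2 months: (0.3360, 0.2960, 0.3680)
After 3 months: (0.3450, 0.2832, 0.3718)
P(in Casual after 3 months) = 0.2832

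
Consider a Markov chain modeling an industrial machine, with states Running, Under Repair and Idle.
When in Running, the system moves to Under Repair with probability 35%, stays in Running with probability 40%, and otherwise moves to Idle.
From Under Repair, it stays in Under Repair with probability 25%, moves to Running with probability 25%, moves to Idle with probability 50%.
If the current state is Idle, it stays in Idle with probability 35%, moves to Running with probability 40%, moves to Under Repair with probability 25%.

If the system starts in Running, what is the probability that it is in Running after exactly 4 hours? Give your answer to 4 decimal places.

0.3573

Propagate the distribution vector 4 hours from Running.
After 0 hours: (1.0000, 0.0000, 0.0000)
After 1 hour: (0.4000, 0.3500, 0.2500)
After 2 hours: (0.3475, 0.2900, 0.3625)
After 3 hours: (0.3565, 0.2848, 0.3588)
After 4 hours: (0.3573, 0.2857, 0.3571)
P(in Running after 4 hours) = 0.3573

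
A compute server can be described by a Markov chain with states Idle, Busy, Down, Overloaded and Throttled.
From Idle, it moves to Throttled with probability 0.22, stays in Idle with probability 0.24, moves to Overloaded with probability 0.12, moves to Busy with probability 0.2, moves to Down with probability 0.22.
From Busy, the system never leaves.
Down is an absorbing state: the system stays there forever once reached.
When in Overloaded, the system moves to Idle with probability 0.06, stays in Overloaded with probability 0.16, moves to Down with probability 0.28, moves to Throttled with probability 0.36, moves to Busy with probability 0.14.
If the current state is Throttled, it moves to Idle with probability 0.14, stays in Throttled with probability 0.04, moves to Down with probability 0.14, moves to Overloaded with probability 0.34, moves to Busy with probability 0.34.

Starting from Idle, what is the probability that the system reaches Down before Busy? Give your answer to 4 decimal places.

Let h(s) be the probability of absorption at Down starting from transient state s. Then h(Down) = 1 and h(Busy) = 0. By first-step analysis:
h(Idle) = 0.24·h(Idle) + 0.2·0 + 0.22·1 + 0.12·h(Overloaded) + 0.22·h(Throttled)
h(Overloaded) = 0.06·h(Idle) + 0.14·0 + 0.28·1 + 0.16·h(Overloaded) + 0.36·h(Throttled)
h(Throttled) = 0.14·h(Idle) + 0.34·0 + 0.14·1 + 0.34·h(Overloaded) + 0.04·h(Throttled)
Solving: h(Idle) = 0.4944, h(Overloaded) = 0.5447, h(Throttled) = 0.4109.
Starting from Idle, the probability is 0.4944.

0.4944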